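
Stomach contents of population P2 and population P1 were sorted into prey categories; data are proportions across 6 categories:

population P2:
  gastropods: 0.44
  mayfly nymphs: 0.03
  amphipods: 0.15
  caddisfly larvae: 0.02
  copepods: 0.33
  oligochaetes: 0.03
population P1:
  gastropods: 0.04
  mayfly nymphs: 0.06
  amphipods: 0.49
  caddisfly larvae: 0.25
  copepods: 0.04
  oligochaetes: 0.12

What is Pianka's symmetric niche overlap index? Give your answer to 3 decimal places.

Σ p₁ᵢp₂ᵢ = 0.0176 + 0.0018 + 0.0735 + 0.0050 + 0.0132 + 0.0036 = 0.1147
Σp_1ᵢ² = 0.44² + 0.03² + 0.15² + 0.02² + 0.33² + 0.03² = 0.1936 + 0.0009 + 0.0225 + 0.0004 + 0.1089 + 0.0009 = 0.3272
Σp_2ᵢ² = 0.04² + 0.06² + 0.49² + 0.25² + 0.04² + 0.12² = 0.0016 + 0.0036 + 0.2401 + 0.0625 + 0.0016 + 0.0144 = 0.3238
O = 0.1147 / √(0.3272 × 0.3238) = 0.1147 / 0.325496 = 0.35239

0.352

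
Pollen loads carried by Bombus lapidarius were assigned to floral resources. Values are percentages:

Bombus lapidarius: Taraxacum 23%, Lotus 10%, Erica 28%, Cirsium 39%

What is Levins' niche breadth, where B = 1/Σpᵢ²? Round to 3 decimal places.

3.408

Convert percentages to proportions (divide by 100).
Σpᵢ² = 0.23² + 0.10² + 0.28² + 0.39² = 0.0529 + 0.0100 + 0.0784 + 0.1521 = 0.2934
B = 1 / 0.2934 = 3.40832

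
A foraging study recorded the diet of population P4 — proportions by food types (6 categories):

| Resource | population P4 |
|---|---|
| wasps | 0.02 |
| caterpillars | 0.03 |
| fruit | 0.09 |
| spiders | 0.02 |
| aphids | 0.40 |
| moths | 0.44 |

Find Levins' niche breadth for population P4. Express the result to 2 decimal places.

Σpᵢ² = 0.02² + 0.03² + 0.09² + 0.02² + 0.40² + 0.44² = 0.0004 + 0.0009 + 0.0081 + 0.0004 + 0.1600 + 0.1936 = 0.3634
B = 1 / 0.3634 = 2.7518

2.75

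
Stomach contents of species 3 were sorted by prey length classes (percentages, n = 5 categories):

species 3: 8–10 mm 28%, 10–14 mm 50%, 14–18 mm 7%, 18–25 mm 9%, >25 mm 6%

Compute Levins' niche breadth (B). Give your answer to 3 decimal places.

2.899

Convert percentages to proportions (divide by 100).
Σpᵢ² = 0.28² + 0.50² + 0.07² + 0.09² + 0.06² = 0.0784 + 0.2500 + 0.0049 + 0.0081 + 0.0036 = 0.3450
B = 1 / 0.3450 = 2.89855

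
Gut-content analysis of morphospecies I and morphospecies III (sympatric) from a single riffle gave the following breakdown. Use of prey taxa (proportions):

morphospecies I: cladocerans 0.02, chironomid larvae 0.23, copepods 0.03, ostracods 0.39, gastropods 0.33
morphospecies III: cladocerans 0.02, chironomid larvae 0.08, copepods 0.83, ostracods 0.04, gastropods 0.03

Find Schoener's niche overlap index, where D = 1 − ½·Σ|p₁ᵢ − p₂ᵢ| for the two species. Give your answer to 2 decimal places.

Σ|p₁ᵢ − p₂ᵢ| = 0.00 + 0.15 + 0.80 + 0.35 + 0.30 = 1.60
D = 1 − ½ × 1.60 = 1 − 0.800 = 0.2000

0.20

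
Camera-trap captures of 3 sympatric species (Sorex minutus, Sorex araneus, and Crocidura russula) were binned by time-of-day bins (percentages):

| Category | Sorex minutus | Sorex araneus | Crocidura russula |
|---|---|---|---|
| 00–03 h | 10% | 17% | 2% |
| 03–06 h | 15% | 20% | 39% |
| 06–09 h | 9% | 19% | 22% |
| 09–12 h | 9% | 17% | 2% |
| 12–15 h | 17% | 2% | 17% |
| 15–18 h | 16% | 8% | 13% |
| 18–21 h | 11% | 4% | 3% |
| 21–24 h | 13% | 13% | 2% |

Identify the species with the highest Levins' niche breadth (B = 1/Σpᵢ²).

Convert percentages to proportions (divide by 100).
Σp_minuᵢ² = 0.10² + 0.15² + 0.09² + 0.09² + 0.17² + 0.16² + 0.11² + 0.13² = 0.0100 + 0.0225 + 0.0081 + 0.0081 + 0.0289 + 0.0256 + 0.0121 + 0.0169 = 0.1322
B_minu = 1 / 0.1322 = 7.5643
Σp_aranᵢ² = 0.17² + 0.20² + 0.19² + 0.17² + 0.02² + 0.08² + 0.04² + 0.13² = 0.0289 + 0.0400 + 0.0361 + 0.0289 + 0.0004 + 0.0064 + 0.0016 + 0.0169 = 0.1592
B_aran = 1 / 0.1592 = 6.2814
Σp_russᵢ² = 0.02² + 0.39² + 0.22² + 0.02² + 0.17² + 0.13² + 0.03² + 0.02² = 0.0004 + 0.1521 + 0.0484 + 0.0004 + 0.0289 + 0.0169 + 0.0009 + 0.0004 = 0.2484
B_russ = 1 / 0.2484 = 4.0258
Highest B → broadest niche (most generalist): Sorex minutus (B = 7.56).

Sorex minutus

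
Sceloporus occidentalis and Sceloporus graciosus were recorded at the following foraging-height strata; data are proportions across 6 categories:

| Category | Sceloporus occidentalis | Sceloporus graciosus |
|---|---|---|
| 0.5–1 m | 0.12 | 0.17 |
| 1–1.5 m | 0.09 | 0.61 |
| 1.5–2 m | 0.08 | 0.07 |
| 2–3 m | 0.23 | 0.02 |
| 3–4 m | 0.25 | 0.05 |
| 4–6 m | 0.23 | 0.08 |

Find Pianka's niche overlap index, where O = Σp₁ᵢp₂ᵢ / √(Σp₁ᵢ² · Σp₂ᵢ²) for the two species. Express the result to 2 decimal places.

Σ p₁ᵢp₂ᵢ = 0.0204 + 0.0549 + 0.0056 + 0.0046 + 0.0125 + 0.0184 = 0.1164
Σp_1ᵢ² = 0.12² + 0.09² + 0.08² + 0.23² + 0.25² + 0.23² = 0.0144 + 0.0081 + 0.0064 + 0.0529 + 0.0625 + 0.0529 = 0.1972
Σp_2ᵢ² = 0.17² + 0.61² + 0.07² + 0.02² + 0.05² + 0.08² = 0.0289 + 0.3721 + 0.0049 + 0.0004 + 0.0025 + 0.0064 = 0.4152
O = 0.1164 / √(0.1972 × 0.4152) = 0.1164 / 0.28614 = 0.4068

0.41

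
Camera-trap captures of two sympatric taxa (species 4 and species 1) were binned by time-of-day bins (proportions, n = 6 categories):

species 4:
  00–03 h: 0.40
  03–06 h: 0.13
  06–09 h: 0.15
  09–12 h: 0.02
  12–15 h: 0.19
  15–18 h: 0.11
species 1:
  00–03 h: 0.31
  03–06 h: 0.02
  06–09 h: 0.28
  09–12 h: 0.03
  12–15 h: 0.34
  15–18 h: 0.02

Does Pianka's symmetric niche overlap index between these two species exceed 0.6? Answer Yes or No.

Yes

Σ p₁ᵢp₂ᵢ = 0.1240 + 0.0026 + 0.0420 + 0.0006 + 0.0646 + 0.0022 = 0.2360
Σp_1ᵢ² = 0.40² + 0.13² + 0.15² + 0.02² + 0.19² + 0.11² = 0.1600 + 0.0169 + 0.0225 + 0.0004 + 0.0361 + 0.0121 = 0.2480
Σp_2ᵢ² = 0.31² + 0.02² + 0.28² + 0.03² + 0.34² + 0.02² = 0.0961 + 0.0004 + 0.0784 + 0.0009 + 0.1156 + 0.0004 = 0.2918
O = 0.2360 / √(0.2480 × 0.2918) = 0.2360 / 0.26901 = 0.8773
O = 0.8773 > 0.6 → Yes.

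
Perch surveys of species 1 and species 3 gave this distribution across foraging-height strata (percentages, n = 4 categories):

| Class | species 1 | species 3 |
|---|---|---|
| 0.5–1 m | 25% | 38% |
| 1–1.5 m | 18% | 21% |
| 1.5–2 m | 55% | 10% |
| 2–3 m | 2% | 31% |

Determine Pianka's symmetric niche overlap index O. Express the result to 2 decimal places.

Convert percentages to proportions (divide by 100).
Σ p₁ᵢp₂ᵢ = 0.0950 + 0.0378 + 0.0550 + 0.0062 = 0.1940
Σp_1ᵢ² = 0.25² + 0.18² + 0.55² + 0.02² = 0.0625 + 0.0324 + 0.3025 + 0.0004 = 0.3978
Σp_2ᵢ² = 0.38² + 0.21² + 0.10² + 0.31² = 0.1444 + 0.0441 + 0.0100 + 0.0961 = 0.2946
O = 0.1940 / √(0.3978 × 0.2946) = 0.1940 / 0.34233 = 0.5667

0.57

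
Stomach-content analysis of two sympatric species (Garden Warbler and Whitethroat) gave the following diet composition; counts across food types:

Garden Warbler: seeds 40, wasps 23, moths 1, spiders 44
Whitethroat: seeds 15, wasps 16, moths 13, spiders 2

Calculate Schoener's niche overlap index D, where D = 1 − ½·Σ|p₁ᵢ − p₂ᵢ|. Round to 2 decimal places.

0.59

Proportions for Garden Warbler (n=108): 40/108=0.3704, 23/108=0.2130, 1/108=0.0093, 44/108=0.4074
Proportions for Whitethroat (n=46): 15/46=0.3261, 16/46=0.3478, 13/46=0.2826, 2/46=0.0435
Σ|p₁ᵢ − p₂ᵢ| = 0.0443 + 0.1348 + 0.2733 + 0.3639 = 0.8163
D = 1 − ½ × 0.8163 = 1 − 0.40815 = 0.59185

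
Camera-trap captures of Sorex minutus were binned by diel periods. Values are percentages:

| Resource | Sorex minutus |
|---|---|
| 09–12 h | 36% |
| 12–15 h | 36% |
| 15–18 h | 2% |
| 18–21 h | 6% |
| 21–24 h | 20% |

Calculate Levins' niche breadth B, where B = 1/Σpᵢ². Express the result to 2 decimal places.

Convert percentages to proportions (divide by 100).
Σpᵢ² = 0.36² + 0.36² + 0.02² + 0.06² + 0.20² = 0.1296 + 0.1296 + 0.0004 + 0.0036 + 0.0400 = 0.3032
B = 1 / 0.3032 = 3.2982

3.30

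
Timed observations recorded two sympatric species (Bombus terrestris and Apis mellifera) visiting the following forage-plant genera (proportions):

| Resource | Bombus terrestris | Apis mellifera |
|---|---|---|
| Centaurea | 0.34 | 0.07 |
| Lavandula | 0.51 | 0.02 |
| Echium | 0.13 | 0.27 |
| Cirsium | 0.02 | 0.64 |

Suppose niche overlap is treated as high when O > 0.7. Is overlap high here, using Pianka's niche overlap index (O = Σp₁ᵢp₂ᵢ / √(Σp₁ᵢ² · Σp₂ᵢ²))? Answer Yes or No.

Σ p₁ᵢp₂ᵢ = 0.0238 + 0.0102 + 0.0351 + 0.0128 = 0.0819
Σp_1ᵢ² = 0.34² + 0.51² + 0.13² + 0.02² = 0.1156 + 0.2601 + 0.0169 + 0.0004 = 0.3930
Σp_2ᵢ² = 0.07² + 0.02² + 0.27² + 0.64² = 0.0049 + 0.0004 + 0.0729 + 0.4096 = 0.4878
O = 0.0819 / √(0.3930 × 0.4878) = 0.0819 / 0.43784 = 0.1871
O = 0.1871 < 0.7 → No.

No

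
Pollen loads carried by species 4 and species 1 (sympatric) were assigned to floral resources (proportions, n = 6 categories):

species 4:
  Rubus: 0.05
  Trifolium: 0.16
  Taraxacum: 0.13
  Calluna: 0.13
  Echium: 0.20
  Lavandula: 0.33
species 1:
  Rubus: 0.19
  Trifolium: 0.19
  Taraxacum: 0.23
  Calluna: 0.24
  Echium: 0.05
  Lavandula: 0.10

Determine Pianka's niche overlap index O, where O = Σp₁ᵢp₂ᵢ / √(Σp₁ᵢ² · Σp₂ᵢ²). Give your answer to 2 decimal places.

0.71

Σ p₁ᵢp₂ᵢ = 0.0095 + 0.0304 + 0.0299 + 0.0312 + 0.0100 + 0.0330 = 0.1440
Σp_1ᵢ² = 0.05² + 0.16² + 0.13² + 0.13² + 0.20² + 0.33² = 0.0025 + 0.0256 + 0.0169 + 0.0169 + 0.0400 + 0.1089 = 0.2108
Σp_2ᵢ² = 0.19² + 0.19² + 0.23² + 0.24² + 0.05² + 0.10² = 0.0361 + 0.0361 + 0.0529 + 0.0576 + 0.0025 + 0.0100 = 0.1952
O = 0.1440 / √(0.2108 × 0.1952) = 0.1440 / 0.20285 = 0.7099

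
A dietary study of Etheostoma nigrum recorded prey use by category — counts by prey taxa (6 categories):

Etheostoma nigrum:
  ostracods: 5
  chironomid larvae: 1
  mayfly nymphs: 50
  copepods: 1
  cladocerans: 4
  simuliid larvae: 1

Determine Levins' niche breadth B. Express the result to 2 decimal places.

Proportions for Etheostoma nigrum (n=62): 5/62=0.0806, 1/62=0.0161, 50/62=0.8065, 1/62=0.0161, 4/62=0.0645, 1/62=0.0161
Σpᵢ² = 0.0806² + 0.0161² + 0.8065² + 0.0161² + 0.0645² + 0.0161² = 0.006496 + 0.000259 + 0.650442 + 0.000259 + 0.004160 + 0.000259 = 0.661875
B = 1 / 0.661875 = 1.5109

1.51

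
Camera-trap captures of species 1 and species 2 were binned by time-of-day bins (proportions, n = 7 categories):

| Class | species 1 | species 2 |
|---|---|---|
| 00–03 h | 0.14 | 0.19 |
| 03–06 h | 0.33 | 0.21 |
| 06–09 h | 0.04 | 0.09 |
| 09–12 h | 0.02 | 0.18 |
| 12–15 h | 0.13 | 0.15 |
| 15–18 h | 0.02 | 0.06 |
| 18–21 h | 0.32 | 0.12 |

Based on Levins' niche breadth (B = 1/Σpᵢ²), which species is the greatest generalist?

Σp_1ᵢ² = 0.14² + 0.33² + 0.04² + 0.02² + 0.13² + 0.02² + 0.32² = 0.0196 + 0.1089 + 0.0016 + 0.0004 + 0.0169 + 0.0004 + 0.1024 = 0.2502
B_1 = 1 / 0.2502 = 3.9968
Σp_2ᵢ² = 0.19² + 0.21² + 0.09² + 0.18² + 0.15² + 0.06² + 0.12² = 0.0361 + 0.0441 + 0.0081 + 0.0324 + 0.0225 + 0.0036 + 0.0144 = 0.1612
B_2 = 1 / 0.1612 = 6.2035
Highest B → broadest niche (most generalist): species 2 (B = 6.20).

species 2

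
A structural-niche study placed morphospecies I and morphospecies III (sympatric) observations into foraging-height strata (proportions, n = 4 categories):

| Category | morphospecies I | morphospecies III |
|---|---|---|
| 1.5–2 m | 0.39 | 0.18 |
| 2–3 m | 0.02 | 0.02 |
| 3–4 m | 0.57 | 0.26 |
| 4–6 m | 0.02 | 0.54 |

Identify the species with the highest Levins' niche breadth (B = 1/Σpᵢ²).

Σp_Iᵢ² = 0.39² + 0.02² + 0.57² + 0.02² = 0.1521 + 0.0004 + 0.3249 + 0.0004 = 0.4778
B_I = 1 / 0.4778 = 2.0929
Σp_IIIᵢ² = 0.18² + 0.02² + 0.26² + 0.54² = 0.0324 + 0.0004 + 0.0676 + 0.2916 = 0.3920
B_III = 1 / 0.3920 = 2.5510
Highest B → broadest niche (most generalist): morphospecies III (B = 2.55).

morphospecies III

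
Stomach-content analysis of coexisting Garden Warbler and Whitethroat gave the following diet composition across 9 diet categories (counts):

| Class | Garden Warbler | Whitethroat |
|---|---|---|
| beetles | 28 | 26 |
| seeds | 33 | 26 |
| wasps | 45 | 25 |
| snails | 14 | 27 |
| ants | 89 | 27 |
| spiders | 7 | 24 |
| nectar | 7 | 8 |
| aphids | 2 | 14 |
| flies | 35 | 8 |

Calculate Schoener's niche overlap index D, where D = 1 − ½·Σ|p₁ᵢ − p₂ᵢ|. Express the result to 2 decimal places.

0.67

Proportions for Garden Warbler (n=260): 28/260=0.1077, 33/260=0.1269, 45/260=0.1731, 14/260=0.0538, 89/260=0.3423, 7/260=0.0269, 7/260=0.0269, 2/260=0.0077, 35/260=0.1346
Proportions for Whitethroat (n=185): 26/185=0.1405, 26/185=0.1405, 25/185=0.1351, 27/185=0.1459, 27/185=0.1459, 24/185=0.1297, 8/185=0.0432, 14/185=0.0757, 8/185=0.0432
Σ|p₁ᵢ − p₂ᵢ| = 0.0328 + 0.0136 + 0.0380 + 0.0921 + 0.1964 + 0.1028 + 0.0163 + 0.0680 + 0.0914 = 0.6514
D = 1 − ½ × 0.6514 = 1 − 0.32570 = 0.67430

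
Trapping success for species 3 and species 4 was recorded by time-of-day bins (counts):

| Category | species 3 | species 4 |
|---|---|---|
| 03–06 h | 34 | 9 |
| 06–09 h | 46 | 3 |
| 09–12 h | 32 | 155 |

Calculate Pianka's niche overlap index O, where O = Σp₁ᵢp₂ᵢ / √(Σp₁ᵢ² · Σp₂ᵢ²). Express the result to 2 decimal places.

Proportions for species 3 (n=112): 34/112=0.3036, 46/112=0.4107, 32/112=0.2857
Proportions for species 4 (n=167): 9/167=0.0539, 3/167=0.0180, 155/167=0.9281
Σ p₁ᵢp₂ᵢ = 0.016364 + 0.007393 + 0.265158 = 0.288915
Σp_1ᵢ² = 0.3036² + 0.4107² + 0.2857² = 0.092173 + 0.168674 + 0.081624 = 0.342471
Σp_2ᵢ² = 0.0539² + 0.0180² + 0.9281² = 0.002905 + 0.000324 + 0.861370 = 0.864599
O = 0.288915 / √(0.342471 × 0.864599) = 0.288915 / 0.5441508 = 0.5309

0.53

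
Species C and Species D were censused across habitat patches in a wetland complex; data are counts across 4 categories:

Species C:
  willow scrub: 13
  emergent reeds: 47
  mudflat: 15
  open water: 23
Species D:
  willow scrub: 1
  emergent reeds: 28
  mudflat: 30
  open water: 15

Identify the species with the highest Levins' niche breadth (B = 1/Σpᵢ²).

Proportions for Species C (n=98): 13/98=0.1327, 47/98=0.4796, 15/98=0.1531, 23/98=0.2347
Proportions for Species D (n=74): 1/74=0.0135, 28/74=0.3784, 30/74=0.4054, 15/74=0.2027
Σp_Cᵢ² = 0.1327² + 0.4796² + 0.1531² + 0.2347² = 0.017609 + 0.230016 + 0.023440 + 0.055084 = 0.326149
B_C = 1 / 0.326149 = 3.0661
Σp_Dᵢ² = 0.0135² + 0.3784² + 0.4054² + 0.2027² = 0.000182 + 0.143187 + 0.164349 + 0.041087 = 0.348805
B_D = 1 / 0.348805 = 2.8669
Highest B → broadest niche (most generalist): Species C (B = 3.07).

Species C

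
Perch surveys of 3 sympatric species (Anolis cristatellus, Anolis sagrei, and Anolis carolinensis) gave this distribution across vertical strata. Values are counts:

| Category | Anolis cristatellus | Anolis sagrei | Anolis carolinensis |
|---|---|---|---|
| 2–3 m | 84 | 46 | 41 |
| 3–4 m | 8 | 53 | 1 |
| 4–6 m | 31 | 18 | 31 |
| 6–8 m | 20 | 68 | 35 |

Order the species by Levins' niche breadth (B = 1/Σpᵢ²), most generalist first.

Proportions for Anolis cristatellus (n=143): 84/143=0.5874, 8/143=0.0559, 31/143=0.2168, 20/143=0.1399
Proportions for Anolis sagrei (n=185): 46/185=0.2486, 53/185=0.2865, 18/185=0.0973, 68/185=0.3676
Proportions for Anolis carolinensis (n=108): 41/108=0.3796, 1/108=0.0093, 31/108=0.2870, 35/108=0.3241
Σp_crisᵢ² = 0.5874² + 0.0559² + 0.2168² + 0.1399² = 0.345039 + 0.003125 + 0.047002 + 0.019572 = 0.414738
B_cris = 1 / 0.414738 = 2.4112
Σp_sagrᵢ² = 0.2486² + 0.2865² + 0.0973² + 0.3676² = 0.061802 + 0.082082 + 0.009467 + 0.135130 = 0.288481
B_sagr = 1 / 0.288481 = 3.4664
Σp_caroᵢ² = 0.3796² + 0.0093² + 0.2870² + 0.3241² = 0.144096 + 0.000086 + 0.082369 + 0.105041 = 0.331592
B_caro = 1 / 0.331592 = 3.0158
Ranking by B (broadest → narrowest): Anolis sagrei (3.47) > Anolis carolinensis (3.02) > Anolis cristatellus (2.41)

Anolis sagrei > Anolis carolinensis > Anolis cristatellus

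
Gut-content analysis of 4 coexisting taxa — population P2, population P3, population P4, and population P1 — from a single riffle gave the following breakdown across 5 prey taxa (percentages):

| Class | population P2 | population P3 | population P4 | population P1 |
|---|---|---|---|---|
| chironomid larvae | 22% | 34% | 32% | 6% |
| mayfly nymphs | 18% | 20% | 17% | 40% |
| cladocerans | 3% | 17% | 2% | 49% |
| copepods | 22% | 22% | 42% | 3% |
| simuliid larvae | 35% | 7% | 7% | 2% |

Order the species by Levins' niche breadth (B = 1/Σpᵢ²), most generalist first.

population P3 > population P2 > population P4 > population P1

Convert percentages to proportions (divide by 100).
Σp_P2ᵢ² = 0.22² + 0.18² + 0.03² + 0.22² + 0.35² = 0.0484 + 0.0324 + 0.0009 + 0.0484 + 0.1225 = 0.2526
B_P2 = 1 / 0.2526 = 3.9588
Σp_P3ᵢ² = 0.34² + 0.20² + 0.17² + 0.22² + 0.07² = 0.1156 + 0.0400 + 0.0289 + 0.0484 + 0.0049 = 0.2378
B_P3 = 1 / 0.2378 = 4.2052
Σp_P4ᵢ² = 0.32² + 0.17² + 0.02² + 0.42² + 0.07² = 0.1024 + 0.0289 + 0.0004 + 0.1764 + 0.0049 = 0.3130
B_P4 = 1 / 0.3130 = 3.1949
Σp_P1ᵢ² = 0.06² + 0.40² + 0.49² + 0.03² + 0.02² = 0.0036 + 0.1600 + 0.2401 + 0.0009 + 0.0004 = 0.4050
B_P1 = 1 / 0.4050 = 2.4691
Ranking by B (broadest → narrowest): population P3 (4.21) > population P2 (3.96) > population P4 (3.19) > population P1 (2.47)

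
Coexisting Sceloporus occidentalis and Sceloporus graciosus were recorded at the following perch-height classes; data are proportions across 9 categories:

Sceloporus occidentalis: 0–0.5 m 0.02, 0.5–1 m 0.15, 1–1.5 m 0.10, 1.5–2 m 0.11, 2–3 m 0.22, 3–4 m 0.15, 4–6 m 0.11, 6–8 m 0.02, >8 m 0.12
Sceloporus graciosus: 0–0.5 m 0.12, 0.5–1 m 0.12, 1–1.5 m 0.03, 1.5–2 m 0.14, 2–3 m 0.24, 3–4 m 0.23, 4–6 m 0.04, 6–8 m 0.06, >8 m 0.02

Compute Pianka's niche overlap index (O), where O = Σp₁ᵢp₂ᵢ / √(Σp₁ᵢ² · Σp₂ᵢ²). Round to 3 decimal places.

0.873

Σ p₁ᵢp₂ᵢ = 0.0024 + 0.0180 + 0.0030 + 0.0154 + 0.0528 + 0.0345 + 0.0044 + 0.0012 + 0.0024 = 0.1341
Σp_1ᵢ² = 0.02² + 0.15² + 0.10² + 0.11² + 0.22² + 0.15² + 0.11² + 0.02² + 0.12² = 0.0004 + 0.0225 + 0.0100 + 0.0121 + 0.0484 + 0.0225 + 0.0121 + 0.0004 + 0.0144 = 0.1428
Σp_2ᵢ² = 0.12² + 0.12² + 0.03² + 0.14² + 0.24² + 0.23² + 0.04² + 0.06² + 0.02² = 0.0144 + 0.0144 + 0.0009 + 0.0196 + 0.0576 + 0.0529 + 0.0016 + 0.0036 + 0.0004 = 0.1654
O = 0.1341 / √(0.1428 × 0.1654) = 0.1341 / 0.153685 = 0.87256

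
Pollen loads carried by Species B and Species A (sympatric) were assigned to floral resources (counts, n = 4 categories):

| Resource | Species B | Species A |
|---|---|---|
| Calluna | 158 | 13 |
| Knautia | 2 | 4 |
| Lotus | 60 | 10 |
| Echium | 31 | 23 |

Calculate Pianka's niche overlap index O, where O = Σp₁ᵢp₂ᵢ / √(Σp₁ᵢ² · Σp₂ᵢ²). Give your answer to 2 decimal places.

Proportions for Species B (n=251): 158/251=0.6295, 2/251=0.0080, 60/251=0.2390, 31/251=0.1235
Proportions for Species A (n=50): 13/50=0.2600, 4/50=0.0800, 10/50=0.2000, 23/50=0.4600
Σ p₁ᵢp₂ᵢ = 0.163670 + 0.000640 + 0.047800 + 0.056810 = 0.268920
Σp_1ᵢ² = 0.6295² + 0.0080² + 0.2390² + 0.1235² = 0.396270 + 0.000064 + 0.057121 + 0.015252 = 0.468707
Σp_2ᵢ² = 0.2600² + 0.0800² + 0.2000² + 0.4600² = 0.067600 + 0.006400 + 0.040000 + 0.211600 = 0.325600
O = 0.268920 / √(0.468707 × 0.325600) = 0.268920 / 0.3906546 = 0.6884

0.69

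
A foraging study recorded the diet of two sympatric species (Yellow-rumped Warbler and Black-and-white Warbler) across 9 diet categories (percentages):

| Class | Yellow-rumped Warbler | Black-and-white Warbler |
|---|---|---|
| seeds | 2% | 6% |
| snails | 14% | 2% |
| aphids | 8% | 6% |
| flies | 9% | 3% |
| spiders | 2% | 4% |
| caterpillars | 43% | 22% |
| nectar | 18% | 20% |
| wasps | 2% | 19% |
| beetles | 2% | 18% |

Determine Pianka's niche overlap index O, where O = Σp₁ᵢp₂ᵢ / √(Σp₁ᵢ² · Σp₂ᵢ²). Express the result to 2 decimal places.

0.73

Convert percentages to proportions (divide by 100).
Σ p₁ᵢp₂ᵢ = 0.0012 + 0.0028 + 0.0048 + 0.0027 + 0.0008 + 0.0946 + 0.0360 + 0.0038 + 0.0036 = 0.1503
Σp_1ᵢ² = 0.02² + 0.14² + 0.08² + 0.09² + 0.02² + 0.43² + 0.18² + 0.02² + 0.02² = 0.0004 + 0.0196 + 0.0064 + 0.0081 + 0.0004 + 0.1849 + 0.0324 + 0.0004 + 0.0004 = 0.2530
Σp_2ᵢ² = 0.06² + 0.02² + 0.06² + 0.03² + 0.04² + 0.22² + 0.20² + 0.19² + 0.18² = 0.0036 + 0.0004 + 0.0036 + 0.0009 + 0.0016 + 0.0484 + 0.0400 + 0.0361 + 0.0324 = 0.1670
O = 0.1503 / √(0.2530 × 0.1670) = 0.1503 / 0.20555 = 0.7312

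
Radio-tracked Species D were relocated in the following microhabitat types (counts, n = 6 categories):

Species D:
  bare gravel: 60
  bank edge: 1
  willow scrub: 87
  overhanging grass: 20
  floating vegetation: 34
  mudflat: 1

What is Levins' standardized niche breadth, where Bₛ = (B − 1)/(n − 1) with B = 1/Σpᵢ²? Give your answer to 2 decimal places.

0.45

Proportions for Species D (n=203): 60/203=0.2956, 1/203=0.0049, 87/203=0.4286, 20/203=0.0985, 34/203=0.1675, 1/203=0.0049
Σpᵢ² = 0.2956² + 0.0049² + 0.4286² + 0.0985² + 0.1675² + 0.0049² = 0.087379 + 0.000024 + 0.183698 + 0.009702 + 0.028056 + 0.000024 = 0.308883
B = 1 / 0.308883 = 3.2375
Bₛ = (B − 1)/(n − 1) = (3.2375 − 1)/(6 − 1) = 2.2375/5 = 0.4475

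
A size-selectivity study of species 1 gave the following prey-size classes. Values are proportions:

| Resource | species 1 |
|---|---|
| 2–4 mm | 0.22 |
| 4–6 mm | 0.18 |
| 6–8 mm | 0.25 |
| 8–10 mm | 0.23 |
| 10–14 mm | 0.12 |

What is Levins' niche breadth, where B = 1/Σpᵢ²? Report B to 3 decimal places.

Σpᵢ² = 0.22² + 0.18² + 0.25² + 0.23² + 0.12² = 0.0484 + 0.0324 + 0.0625 + 0.0529 + 0.0144 = 0.2106
B = 1 / 0.2106 = 4.74834

4.748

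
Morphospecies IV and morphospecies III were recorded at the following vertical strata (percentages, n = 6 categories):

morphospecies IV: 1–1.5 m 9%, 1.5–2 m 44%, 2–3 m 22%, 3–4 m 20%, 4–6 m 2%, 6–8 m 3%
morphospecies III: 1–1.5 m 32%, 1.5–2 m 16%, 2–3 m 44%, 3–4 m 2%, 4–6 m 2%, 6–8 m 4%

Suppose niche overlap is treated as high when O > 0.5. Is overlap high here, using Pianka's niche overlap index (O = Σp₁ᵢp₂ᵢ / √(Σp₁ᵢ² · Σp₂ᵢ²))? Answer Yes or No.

Yes

Convert percentages to proportions (divide by 100).
Σ p₁ᵢp₂ᵢ = 0.0288 + 0.0704 + 0.0968 + 0.0040 + 0.0004 + 0.0012 = 0.2016
Σp_1ᵢ² = 0.09² + 0.44² + 0.22² + 0.20² + 0.02² + 0.03² = 0.0081 + 0.1936 + 0.0484 + 0.0400 + 0.0004 + 0.0009 = 0.2914
Σp_2ᵢ² = 0.32² + 0.16² + 0.44² + 0.02² + 0.02² + 0.04² = 0.1024 + 0.0256 + 0.1936 + 0.0004 + 0.0004 + 0.0016 = 0.3240
O = 0.2016 / √(0.2914 × 0.3240) = 0.2016 / 0.30727 = 0.6561
O = 0.6561 > 0.5 → Yes.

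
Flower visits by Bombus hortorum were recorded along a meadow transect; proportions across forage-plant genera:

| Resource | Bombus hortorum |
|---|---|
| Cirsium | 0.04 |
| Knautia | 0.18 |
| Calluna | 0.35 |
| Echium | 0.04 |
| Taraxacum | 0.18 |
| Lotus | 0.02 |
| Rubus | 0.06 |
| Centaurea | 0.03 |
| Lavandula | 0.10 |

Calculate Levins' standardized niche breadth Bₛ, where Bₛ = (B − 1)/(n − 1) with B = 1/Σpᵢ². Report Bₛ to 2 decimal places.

0.48

Σpᵢ² = 0.04² + 0.18² + 0.35² + 0.04² + 0.18² + 0.02² + 0.06² + 0.03² + 0.10² = 0.0016 + 0.0324 + 0.1225 + 0.0016 + 0.0324 + 0.0004 + 0.0036 + 0.0009 + 0.0100 = 0.2054
B = 1 / 0.2054 = 4.8685
Bₛ = (B − 1)/(n − 1) = (4.8685 − 1)/(9 − 1) = 3.8685/8 = 0.4836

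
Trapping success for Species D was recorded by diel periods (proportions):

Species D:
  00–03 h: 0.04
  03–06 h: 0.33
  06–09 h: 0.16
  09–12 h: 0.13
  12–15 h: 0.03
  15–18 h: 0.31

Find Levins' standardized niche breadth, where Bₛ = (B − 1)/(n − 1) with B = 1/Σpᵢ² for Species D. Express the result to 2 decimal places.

0.60

Σpᵢ² = 0.04² + 0.33² + 0.16² + 0.13² + 0.03² + 0.31² = 0.0016 + 0.1089 + 0.0256 + 0.0169 + 0.0009 + 0.0961 = 0.2500
B = 1 / 0.2500 = 4.0000
Bₛ = (B − 1)/(n − 1) = (4.0000 − 1)/(6 − 1) = 3.0000/5 = 0.6000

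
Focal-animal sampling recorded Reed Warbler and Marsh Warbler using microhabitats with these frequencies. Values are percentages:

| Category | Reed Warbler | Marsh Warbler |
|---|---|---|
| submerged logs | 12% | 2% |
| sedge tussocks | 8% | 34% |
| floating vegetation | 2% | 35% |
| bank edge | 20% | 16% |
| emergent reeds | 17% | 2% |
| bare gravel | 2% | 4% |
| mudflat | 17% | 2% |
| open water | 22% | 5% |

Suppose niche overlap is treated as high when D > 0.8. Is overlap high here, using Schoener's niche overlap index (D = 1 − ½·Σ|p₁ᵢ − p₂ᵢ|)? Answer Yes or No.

No

Convert percentages to proportions (divide by 100).
Σ|p₁ᵢ − p₂ᵢ| = 0.10 + 0.26 + 0.33 + 0.04 + 0.15 + 0.02 + 0.15 + 0.17 = 1.22
D = 1 − ½ × 1.22 = 1 − 0.610 = 0.3900
D = 0.3900 < 0.8 → No.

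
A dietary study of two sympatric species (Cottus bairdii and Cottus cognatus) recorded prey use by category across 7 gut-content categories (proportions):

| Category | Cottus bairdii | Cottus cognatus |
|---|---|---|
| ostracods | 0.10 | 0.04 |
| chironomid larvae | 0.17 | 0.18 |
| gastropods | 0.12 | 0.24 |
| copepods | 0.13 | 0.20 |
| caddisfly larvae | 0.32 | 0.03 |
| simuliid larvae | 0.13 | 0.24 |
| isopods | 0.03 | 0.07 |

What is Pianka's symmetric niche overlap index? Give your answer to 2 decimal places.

0.69

Σ p₁ᵢp₂ᵢ = 0.0040 + 0.0306 + 0.0288 + 0.0260 + 0.0096 + 0.0312 + 0.0021 = 0.1323
Σp_1ᵢ² = 0.10² + 0.17² + 0.12² + 0.13² + 0.32² + 0.13² + 0.03² = 0.0100 + 0.0289 + 0.0144 + 0.0169 + 0.1024 + 0.0169 + 0.0009 = 0.1904
Σp_2ᵢ² = 0.04² + 0.18² + 0.24² + 0.20² + 0.03² + 0.24² + 0.07² = 0.0016 + 0.0324 + 0.0576 + 0.0400 + 0.0009 + 0.0576 + 0.0049 = 0.1950
O = 0.1323 / √(0.1904 × 0.1950) = 0.1323 / 0.19269 = 0.6866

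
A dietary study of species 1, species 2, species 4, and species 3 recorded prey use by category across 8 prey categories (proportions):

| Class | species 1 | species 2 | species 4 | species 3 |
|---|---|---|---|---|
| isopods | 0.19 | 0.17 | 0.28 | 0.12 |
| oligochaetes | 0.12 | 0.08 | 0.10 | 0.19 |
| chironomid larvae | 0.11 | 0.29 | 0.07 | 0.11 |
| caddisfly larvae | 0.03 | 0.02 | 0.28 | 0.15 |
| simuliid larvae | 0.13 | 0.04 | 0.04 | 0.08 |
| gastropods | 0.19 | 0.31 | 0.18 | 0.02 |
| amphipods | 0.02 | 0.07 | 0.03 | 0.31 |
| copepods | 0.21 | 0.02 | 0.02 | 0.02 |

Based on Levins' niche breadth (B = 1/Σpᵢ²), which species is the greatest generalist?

species 1

Σp_1ᵢ² = 0.19² + 0.12² + 0.11² + 0.03² + 0.13² + 0.19² + 0.02² + 0.21² = 0.0361 + 0.0144 + 0.0121 + 0.0009 + 0.0169 + 0.0361 + 0.0004 + 0.0441 = 0.1610
B_1 = 1 / 0.1610 = 6.2112
Σp_2ᵢ² = 0.17² + 0.08² + 0.29² + 0.02² + 0.04² + 0.31² + 0.07² + 0.02² = 0.0289 + 0.0064 + 0.0841 + 0.0004 + 0.0016 + 0.0961 + 0.0049 + 0.0004 = 0.2228
B_2 = 1 / 0.2228 = 4.4883
Σp_4ᵢ² = 0.28² + 0.10² + 0.07² + 0.28² + 0.04² + 0.18² + 0.03² + 0.02² = 0.0784 + 0.0100 + 0.0049 + 0.0784 + 0.0016 + 0.0324 + 0.0009 + 0.0004 = 0.2070
B_4 = 1 / 0.2070 = 4.8309
Σp_3ᵢ² = 0.12² + 0.19² + 0.11² + 0.15² + 0.08² + 0.02² + 0.31² + 0.02² = 0.0144 + 0.0361 + 0.0121 + 0.0225 + 0.0064 + 0.0004 + 0.0961 + 0.0004 = 0.1884
B_3 = 1 / 0.1884 = 5.3079
Highest B → broadest niche (most generalist): species 1 (B = 6.21).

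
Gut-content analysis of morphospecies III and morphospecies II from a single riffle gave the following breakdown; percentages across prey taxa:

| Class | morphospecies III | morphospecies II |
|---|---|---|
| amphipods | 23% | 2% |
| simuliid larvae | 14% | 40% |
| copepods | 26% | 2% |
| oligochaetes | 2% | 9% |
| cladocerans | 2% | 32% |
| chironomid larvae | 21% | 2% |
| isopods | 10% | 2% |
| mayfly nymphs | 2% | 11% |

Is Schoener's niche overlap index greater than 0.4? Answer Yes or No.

Convert percentages to proportions (divide by 100).
Σ|p₁ᵢ − p₂ᵢ| = 0.21 + 0.26 + 0.24 + 0.07 + 0.30 + 0.19 + 0.08 + 0.09 = 1.44
D = 1 − ½ × 1.44 = 1 − 0.720 = 0.2800
D = 0.2800 < 0.4 → No.

No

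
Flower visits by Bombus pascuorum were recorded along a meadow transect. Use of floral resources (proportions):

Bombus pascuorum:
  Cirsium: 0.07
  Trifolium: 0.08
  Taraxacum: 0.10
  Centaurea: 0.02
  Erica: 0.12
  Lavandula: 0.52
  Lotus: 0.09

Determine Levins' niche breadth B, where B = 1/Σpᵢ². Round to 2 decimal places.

Σpᵢ² = 0.07² + 0.08² + 0.10² + 0.02² + 0.12² + 0.52² + 0.09² = 0.0049 + 0.0064 + 0.0100 + 0.0004 + 0.0144 + 0.2704 + 0.0081 = 0.3146
B = 1 / 0.3146 = 3.1786

3.18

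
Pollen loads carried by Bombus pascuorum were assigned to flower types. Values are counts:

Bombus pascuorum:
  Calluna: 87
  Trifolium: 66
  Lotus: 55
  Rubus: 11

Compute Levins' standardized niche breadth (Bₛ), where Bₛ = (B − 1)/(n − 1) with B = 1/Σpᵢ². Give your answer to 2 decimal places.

0.73

Proportions for Bombus pascuorum (n=219): 87/219=0.3973, 66/219=0.3014, 55/219=0.2511, 11/219=0.0502
Σpᵢ² = 0.3973² + 0.3014² + 0.2511² + 0.0502² = 0.157847 + 0.090842 + 0.063051 + 0.002520 = 0.314260
B = 1 / 0.314260 = 3.1821
Bₛ = (B − 1)/(n − 1) = (3.1821 − 1)/(4 − 1) = 2.1821/3 = 0.7274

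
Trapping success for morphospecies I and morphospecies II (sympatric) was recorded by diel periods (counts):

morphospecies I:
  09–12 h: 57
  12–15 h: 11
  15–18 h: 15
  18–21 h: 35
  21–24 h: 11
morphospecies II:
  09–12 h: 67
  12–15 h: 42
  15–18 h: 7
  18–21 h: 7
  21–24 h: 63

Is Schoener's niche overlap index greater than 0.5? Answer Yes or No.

Proportions for morphospecies I (n=129): 57/129=0.4419, 11/129=0.0853, 15/129=0.1163, 35/129=0.2713, 11/129=0.0853
Proportions for morphospecies II (n=186): 67/186=0.3602, 42/186=0.2258, 7/186=0.0376, 7/186=0.0376, 63/186=0.3387
Σ|p₁ᵢ − p₂ᵢ| = 0.0817 + 0.1405 + 0.0787 + 0.2337 + 0.2534 = 0.7880
D = 1 − ½ × 0.7880 = 1 − 0.39400 = 0.60600
D = 0.60600 > 0.5 → Yes.

Yes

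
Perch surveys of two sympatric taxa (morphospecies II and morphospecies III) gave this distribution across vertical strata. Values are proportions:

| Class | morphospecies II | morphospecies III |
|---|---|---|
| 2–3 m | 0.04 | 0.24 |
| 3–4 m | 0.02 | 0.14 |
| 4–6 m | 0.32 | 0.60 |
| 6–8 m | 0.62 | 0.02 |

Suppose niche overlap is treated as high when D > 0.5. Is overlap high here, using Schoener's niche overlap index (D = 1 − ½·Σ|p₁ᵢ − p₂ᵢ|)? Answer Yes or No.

Σ|p₁ᵢ − p₂ᵢ| = 0.20 + 0.12 + 0.28 + 0.60 = 1.20
D = 1 − ½ × 1.20 = 1 − 0.600 = 0.4000
D = 0.4000 < 0.5 → No.

No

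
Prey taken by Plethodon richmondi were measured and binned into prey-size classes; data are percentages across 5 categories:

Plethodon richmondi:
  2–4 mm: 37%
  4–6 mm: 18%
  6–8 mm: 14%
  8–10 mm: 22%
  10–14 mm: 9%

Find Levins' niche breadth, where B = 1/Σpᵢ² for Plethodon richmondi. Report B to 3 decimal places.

Convert percentages to proportions (divide by 100).
Σpᵢ² = 0.37² + 0.18² + 0.14² + 0.22² + 0.09² = 0.1369 + 0.0324 + 0.0196 + 0.0484 + 0.0081 = 0.2454
B = 1 / 0.2454 = 4.07498

4.075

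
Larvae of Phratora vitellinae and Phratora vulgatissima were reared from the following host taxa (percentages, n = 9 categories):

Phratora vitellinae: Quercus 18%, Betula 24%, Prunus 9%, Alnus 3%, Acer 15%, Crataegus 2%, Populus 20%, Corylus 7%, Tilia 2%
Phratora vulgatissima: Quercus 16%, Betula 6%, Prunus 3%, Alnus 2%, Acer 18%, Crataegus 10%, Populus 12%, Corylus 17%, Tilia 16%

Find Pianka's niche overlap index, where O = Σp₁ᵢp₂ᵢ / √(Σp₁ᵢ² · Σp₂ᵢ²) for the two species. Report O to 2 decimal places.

Convert percentages to proportions (divide by 100).
Σ p₁ᵢp₂ᵢ = 0.0288 + 0.0144 + 0.0027 + 0.0006 + 0.0270 + 0.0020 + 0.0240 + 0.0119 + 0.0032 = 0.1146
Σp_1ᵢ² = 0.18² + 0.24² + 0.09² + 0.03² + 0.15² + 0.02² + 0.20² + 0.07² + 0.02² = 0.0324 + 0.0576 + 0.0081 + 0.0009 + 0.0225 + 0.0004 + 0.0400 + 0.0049 + 0.0004 = 0.1672
Σp_2ᵢ² = 0.16² + 0.06² + 0.03² + 0.02² + 0.18² + 0.10² + 0.12² + 0.17² + 0.16² = 0.0256 + 0.0036 + 0.0009 + 0.0004 + 0.0324 + 0.0100 + 0.0144 + 0.0289 + 0.0256 = 0.1418
O = 0.1146 / √(0.1672 × 0.1418) = 0.1146 / 0.15398 = 0.7443

0.74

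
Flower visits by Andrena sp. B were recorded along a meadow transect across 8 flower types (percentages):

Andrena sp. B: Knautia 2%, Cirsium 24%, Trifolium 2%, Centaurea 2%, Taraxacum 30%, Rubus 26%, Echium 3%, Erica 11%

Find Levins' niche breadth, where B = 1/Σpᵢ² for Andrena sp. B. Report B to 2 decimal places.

Convert percentages to proportions (divide by 100).
Σpᵢ² = 0.02² + 0.24² + 0.02² + 0.02² + 0.30² + 0.26² + 0.03² + 0.11² = 0.0004 + 0.0576 + 0.0004 + 0.0004 + 0.0900 + 0.0676 + 0.0009 + 0.0121 = 0.2294
B = 1 / 0.2294 = 4.3592

4.36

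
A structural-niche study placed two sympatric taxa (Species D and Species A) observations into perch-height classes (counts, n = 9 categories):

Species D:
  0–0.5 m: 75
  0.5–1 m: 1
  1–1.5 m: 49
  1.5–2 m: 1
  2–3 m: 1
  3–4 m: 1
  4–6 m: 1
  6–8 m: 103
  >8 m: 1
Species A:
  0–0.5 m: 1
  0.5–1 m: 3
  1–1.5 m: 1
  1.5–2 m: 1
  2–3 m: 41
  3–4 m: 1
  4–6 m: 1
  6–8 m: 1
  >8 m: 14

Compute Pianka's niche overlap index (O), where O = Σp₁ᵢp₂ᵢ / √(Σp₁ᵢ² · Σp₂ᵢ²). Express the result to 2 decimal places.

0.05

Proportions for Species D (n=233): 75/233=0.3219, 1/233=0.0043, 49/233=0.2103, 1/233=0.0043, 1/233=0.0043, 1/233=0.0043, 1/233=0.0043, 103/233=0.4421, 1/233=0.0043
Proportions for Species A (n=64): 1/64=0.0156, 3/64=0.0469, 1/64=0.0156, 1/64=0.0156, 41/64=0.6406, 1/64=0.0156, 1/64=0.0156, 1/64=0.0156, 14/64=0.2188
Σ p₁ᵢp₂ᵢ = 0.005022 + 0.000202 + 0.003281 + 0.000067 + 0.002755 + 0.000067 + 0.000067 + 0.006897 + 0.000941 = 0.019299
Σp_1ᵢ² = 0.3219² + 0.0043² + 0.2103² + 0.0043² + 0.0043² + 0.0043² + 0.0043² + 0.4421² + 0.0043² = 0.103620 + 0.000018 + 0.044226 + 0.000018 + 0.000018 + 0.000018 + 0.000018 + 0.195452 + 0.000018 = 0.343406
Σp_2ᵢ² = 0.0156² + 0.0469² + 0.0156² + 0.0156² + 0.6406² + 0.0156² + 0.0156² + 0.0156² + 0.2188² = 0.000243 + 0.002200 + 0.000243 + 0.000243 + 0.410368 + 0.000243 + 0.000243 + 0.000243 + 0.047873 = 0.461899
O = 0.019299 / √(0.343406 × 0.461899) = 0.019299 / 0.3982699 = 0.0485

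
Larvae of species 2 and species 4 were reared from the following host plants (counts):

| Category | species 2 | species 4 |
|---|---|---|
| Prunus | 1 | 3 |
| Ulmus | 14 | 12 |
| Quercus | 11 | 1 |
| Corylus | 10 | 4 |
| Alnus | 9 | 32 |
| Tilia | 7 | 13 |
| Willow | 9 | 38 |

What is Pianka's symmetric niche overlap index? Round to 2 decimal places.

0.71

Proportions for species 2 (n=61): 1/61=0.0164, 14/61=0.2295, 11/61=0.1803, 10/61=0.1639, 9/61=0.1475, 7/61=0.1148, 9/61=0.1475
Proportions for species 4 (n=103): 3/103=0.0291, 12/103=0.1165, 1/103=0.0097, 4/103=0.0388, 32/103=0.3107, 13/103=0.1262, 38/103=0.3689
Σ p₁ᵢp₂ᵢ = 0.000477 + 0.026737 + 0.001749 + 0.006359 + 0.045828 + 0.014488 + 0.054413 = 0.150051
Σp_1ᵢ² = 0.0164² + 0.2295² + 0.1803² + 0.1639² + 0.1475² + 0.1148² + 0.1475² = 0.000269 + 0.052670 + 0.032508 + 0.026863 + 0.021756 + 0.013179 + 0.021756 = 0.169001
Σp_2ᵢ² = 0.0291² + 0.1165² + 0.0097² + 0.0388² + 0.3107² + 0.1262² + 0.3689² = 0.000847 + 0.013572 + 0.000094 + 0.001505 + 0.096534 + 0.015926 + 0.136087 = 0.264565
O = 0.150051 / √(0.169001 × 0.264565) = 0.150051 / 0.2114515 = 0.7096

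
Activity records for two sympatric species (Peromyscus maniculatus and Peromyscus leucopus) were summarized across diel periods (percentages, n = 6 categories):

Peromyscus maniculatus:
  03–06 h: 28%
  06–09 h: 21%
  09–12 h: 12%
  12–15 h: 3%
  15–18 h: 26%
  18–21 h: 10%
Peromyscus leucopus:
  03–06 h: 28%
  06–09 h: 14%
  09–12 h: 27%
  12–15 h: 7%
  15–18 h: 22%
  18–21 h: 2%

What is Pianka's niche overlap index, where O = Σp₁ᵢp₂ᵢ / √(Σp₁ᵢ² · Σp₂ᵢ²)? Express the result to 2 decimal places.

Convert percentages to proportions (divide by 100).
Σ p₁ᵢp₂ᵢ = 0.0784 + 0.0294 + 0.0324 + 0.0021 + 0.0572 + 0.0020 = 0.2015
Σp_1ᵢ² = 0.28² + 0.21² + 0.12² + 0.03² + 0.26² + 0.10² = 0.0784 + 0.0441 + 0.0144 + 0.0009 + 0.0676 + 0.0100 = 0.2154
Σp_2ᵢ² = 0.28² + 0.14² + 0.27² + 0.07² + 0.22² + 0.02² = 0.0784 + 0.0196 + 0.0729 + 0.0049 + 0.0484 + 0.0004 = 0.2246
O = 0.2015 / √(0.2154 × 0.2246) = 0.2015 / 0.21995 = 0.9161

0.92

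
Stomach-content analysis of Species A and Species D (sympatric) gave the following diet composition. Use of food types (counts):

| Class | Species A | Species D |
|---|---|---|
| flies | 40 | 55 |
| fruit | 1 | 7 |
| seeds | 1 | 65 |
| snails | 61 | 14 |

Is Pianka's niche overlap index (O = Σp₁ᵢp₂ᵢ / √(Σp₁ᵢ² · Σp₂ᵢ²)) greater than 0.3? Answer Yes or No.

Yes

Proportions for Species A (n=103): 40/103=0.3883, 1/103=0.0097, 1/103=0.0097, 61/103=0.5922
Proportions for Species D (n=141): 55/141=0.3901, 7/141=0.0496, 65/141=0.4610, 14/141=0.0993
Σ p₁ᵢp₂ᵢ = 0.151476 + 0.000481 + 0.004472 + 0.058805 = 0.215234
Σp_1ᵢ² = 0.3883² + 0.0097² + 0.0097² + 0.5922² = 0.150777 + 0.000094 + 0.000094 + 0.350701 = 0.501666
Σp_2ᵢ² = 0.3901² + 0.0496² + 0.4610² + 0.0993² = 0.152178 + 0.002460 + 0.212521 + 0.009860 = 0.377019
O = 0.215234 / √(0.501666 × 0.377019) = 0.215234 / 0.4348995 = 0.4949
O = 0.4949 > 0.3 → Yes.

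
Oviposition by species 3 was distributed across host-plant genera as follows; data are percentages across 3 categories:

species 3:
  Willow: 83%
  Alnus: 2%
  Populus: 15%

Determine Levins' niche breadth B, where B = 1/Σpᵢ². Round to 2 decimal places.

1.40

Convert percentages to proportions (divide by 100).
Σpᵢ² = 0.83² + 0.02² + 0.15² = 0.6889 + 0.0004 + 0.0225 = 0.7118
B = 1 / 0.7118 = 1.4049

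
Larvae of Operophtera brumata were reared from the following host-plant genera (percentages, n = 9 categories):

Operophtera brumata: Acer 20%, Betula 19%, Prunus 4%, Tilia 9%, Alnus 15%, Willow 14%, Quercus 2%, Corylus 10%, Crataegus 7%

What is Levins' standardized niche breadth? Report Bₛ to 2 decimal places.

0.75

Convert percentages to proportions (divide by 100).
Σpᵢ² = 0.20² + 0.19² + 0.04² + 0.09² + 0.15² + 0.14² + 0.02² + 0.10² + 0.07² = 0.0400 + 0.0361 + 0.0016 + 0.0081 + 0.0225 + 0.0196 + 0.0004 + 0.0100 + 0.0049 = 0.1432
B = 1 / 0.1432 = 6.9832
Bₛ = (B − 1)/(n − 1) = (6.9832 − 1)/(9 − 1) = 5.9832/8 = 0.7479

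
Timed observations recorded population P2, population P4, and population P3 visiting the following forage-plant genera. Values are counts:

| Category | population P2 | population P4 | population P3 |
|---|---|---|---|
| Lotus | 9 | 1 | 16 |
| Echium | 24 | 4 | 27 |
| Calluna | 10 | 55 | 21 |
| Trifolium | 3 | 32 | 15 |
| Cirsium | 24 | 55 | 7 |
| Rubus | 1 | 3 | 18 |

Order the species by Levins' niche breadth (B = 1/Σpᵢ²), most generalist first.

Proportions for population P2 (n=71): 9/71=0.1268, 24/71=0.3380, 10/71=0.1408, 3/71=0.0423, 24/71=0.3380, 1/71=0.0141
Proportions for population P4 (n=150): 1/150=0.0067, 4/150=0.0267, 55/150=0.3667, 32/150=0.2133, 55/150=0.3667, 3/150=0.0200
Proportions for population P3 (n=104): 16/104=0.1538, 27/104=0.2596, 21/104=0.2019, 15/104=0.1442, 7/104=0.0673, 18/104=0.1731
Σp_P2ᵢ² = 0.1268² + 0.3380² + 0.1408² + 0.0423² + 0.3380² + 0.0141² = 0.016078 + 0.114244 + 0.019825 + 0.001789 + 0.114244 + 0.000199 = 0.266379
B_P2 = 1 / 0.266379 = 3.7540
Σp_P4ᵢ² = 0.0067² + 0.0267² + 0.3667² + 0.2133² + 0.3667² + 0.0200² = 0.000045 + 0.000713 + 0.134469 + 0.045497 + 0.134469 + 0.000400 = 0.315593
B_P4 = 1 / 0.315593 = 3.1686
Σp_P3ᵢ² = 0.1538² + 0.2596² + 0.2019² + 0.1442² + 0.0673² + 0.1731² = 0.023654 + 0.067392 + 0.040764 + 0.020794 + 0.004529 + 0.029964 = 0.187097
B_P3 = 1 / 0.187097 = 5.3448
Ranking by B (broadest → narrowest): population P3 (5.34) > population P2 (3.75) > population P4 (3.17)

population P3 > population P2 > population P4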